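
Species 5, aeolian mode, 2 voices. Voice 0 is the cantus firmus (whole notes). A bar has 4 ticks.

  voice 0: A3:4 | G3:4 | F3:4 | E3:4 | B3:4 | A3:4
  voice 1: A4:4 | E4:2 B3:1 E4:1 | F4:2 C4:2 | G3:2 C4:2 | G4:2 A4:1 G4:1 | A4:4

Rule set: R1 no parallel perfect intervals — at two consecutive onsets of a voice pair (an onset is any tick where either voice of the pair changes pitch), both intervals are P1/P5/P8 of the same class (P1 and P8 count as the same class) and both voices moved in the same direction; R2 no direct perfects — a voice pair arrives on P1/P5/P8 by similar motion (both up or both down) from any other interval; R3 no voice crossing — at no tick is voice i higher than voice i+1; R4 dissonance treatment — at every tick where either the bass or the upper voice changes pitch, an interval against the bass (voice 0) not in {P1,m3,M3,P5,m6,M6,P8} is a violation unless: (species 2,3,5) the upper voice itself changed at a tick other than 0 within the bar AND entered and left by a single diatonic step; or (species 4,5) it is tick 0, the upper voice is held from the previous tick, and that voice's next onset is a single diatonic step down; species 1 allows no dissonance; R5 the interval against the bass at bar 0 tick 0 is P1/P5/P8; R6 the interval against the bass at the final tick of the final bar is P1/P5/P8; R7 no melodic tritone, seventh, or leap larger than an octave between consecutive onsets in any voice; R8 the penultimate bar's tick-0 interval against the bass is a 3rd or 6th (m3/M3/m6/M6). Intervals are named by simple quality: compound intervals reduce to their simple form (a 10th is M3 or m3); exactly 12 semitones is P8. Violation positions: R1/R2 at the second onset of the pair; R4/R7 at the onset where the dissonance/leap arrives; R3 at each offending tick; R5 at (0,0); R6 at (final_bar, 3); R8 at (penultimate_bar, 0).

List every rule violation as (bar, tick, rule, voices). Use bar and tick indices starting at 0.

bar 0: v0=A3 v1=A4 downbeat P8
bar 1: v0=G3 v1=E4 downbeat M6
bar 2: v0=F3 v1=F4 downbeat P8
bar 3: v0=E3 v1=G3 downbeat m3
bar 4: v0=B3 v1=G4 downbeat m6
bar 5: v0=A3 v1=A4 downbeat P8

No violations across 6 bars (A3..A3 vs A4..A4).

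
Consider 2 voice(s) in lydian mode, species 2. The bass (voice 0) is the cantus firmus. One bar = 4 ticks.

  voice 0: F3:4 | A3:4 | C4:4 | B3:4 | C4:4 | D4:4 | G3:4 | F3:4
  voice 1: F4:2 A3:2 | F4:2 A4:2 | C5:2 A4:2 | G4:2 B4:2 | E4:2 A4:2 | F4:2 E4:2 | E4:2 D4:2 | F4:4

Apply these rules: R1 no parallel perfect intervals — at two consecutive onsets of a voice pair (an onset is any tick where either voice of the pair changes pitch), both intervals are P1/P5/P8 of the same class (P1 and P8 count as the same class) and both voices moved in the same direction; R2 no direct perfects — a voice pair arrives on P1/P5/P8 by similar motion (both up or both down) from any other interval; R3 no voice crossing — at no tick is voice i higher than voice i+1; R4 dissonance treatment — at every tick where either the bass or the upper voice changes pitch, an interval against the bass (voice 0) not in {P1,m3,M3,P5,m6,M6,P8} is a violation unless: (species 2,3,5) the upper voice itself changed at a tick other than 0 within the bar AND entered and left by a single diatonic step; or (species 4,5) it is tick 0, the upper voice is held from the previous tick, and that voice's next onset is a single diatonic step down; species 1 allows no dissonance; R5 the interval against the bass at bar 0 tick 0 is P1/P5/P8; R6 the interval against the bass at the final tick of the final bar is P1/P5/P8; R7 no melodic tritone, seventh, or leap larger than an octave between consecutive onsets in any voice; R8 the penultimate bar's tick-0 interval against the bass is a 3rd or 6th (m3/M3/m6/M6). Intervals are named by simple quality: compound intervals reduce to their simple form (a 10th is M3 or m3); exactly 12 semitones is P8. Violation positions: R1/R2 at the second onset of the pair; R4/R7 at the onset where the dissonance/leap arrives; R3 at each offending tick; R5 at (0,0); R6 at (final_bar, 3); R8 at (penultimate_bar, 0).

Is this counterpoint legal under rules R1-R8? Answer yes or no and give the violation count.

bar 0: v0=F3 v1=F4 (P8)
bar 1: v0=A3 v1=F4 (m6)
bar 2: v0=C4 v1=C5 (P8)
bar 3: v0=B3 v1=G4 (m6)
bar 4: v0=C4 v1=E4 (M3)
bar 5: v0=D4 v1=F4 (m3)
bar 6: v0=G3 v1=E4 (M6)
bar 7: v0=F3 v1=F4 (P8)
  R1 @ bar2.0: A3/A4 P8 -> C4/C5 P8 similar

No (1 violations)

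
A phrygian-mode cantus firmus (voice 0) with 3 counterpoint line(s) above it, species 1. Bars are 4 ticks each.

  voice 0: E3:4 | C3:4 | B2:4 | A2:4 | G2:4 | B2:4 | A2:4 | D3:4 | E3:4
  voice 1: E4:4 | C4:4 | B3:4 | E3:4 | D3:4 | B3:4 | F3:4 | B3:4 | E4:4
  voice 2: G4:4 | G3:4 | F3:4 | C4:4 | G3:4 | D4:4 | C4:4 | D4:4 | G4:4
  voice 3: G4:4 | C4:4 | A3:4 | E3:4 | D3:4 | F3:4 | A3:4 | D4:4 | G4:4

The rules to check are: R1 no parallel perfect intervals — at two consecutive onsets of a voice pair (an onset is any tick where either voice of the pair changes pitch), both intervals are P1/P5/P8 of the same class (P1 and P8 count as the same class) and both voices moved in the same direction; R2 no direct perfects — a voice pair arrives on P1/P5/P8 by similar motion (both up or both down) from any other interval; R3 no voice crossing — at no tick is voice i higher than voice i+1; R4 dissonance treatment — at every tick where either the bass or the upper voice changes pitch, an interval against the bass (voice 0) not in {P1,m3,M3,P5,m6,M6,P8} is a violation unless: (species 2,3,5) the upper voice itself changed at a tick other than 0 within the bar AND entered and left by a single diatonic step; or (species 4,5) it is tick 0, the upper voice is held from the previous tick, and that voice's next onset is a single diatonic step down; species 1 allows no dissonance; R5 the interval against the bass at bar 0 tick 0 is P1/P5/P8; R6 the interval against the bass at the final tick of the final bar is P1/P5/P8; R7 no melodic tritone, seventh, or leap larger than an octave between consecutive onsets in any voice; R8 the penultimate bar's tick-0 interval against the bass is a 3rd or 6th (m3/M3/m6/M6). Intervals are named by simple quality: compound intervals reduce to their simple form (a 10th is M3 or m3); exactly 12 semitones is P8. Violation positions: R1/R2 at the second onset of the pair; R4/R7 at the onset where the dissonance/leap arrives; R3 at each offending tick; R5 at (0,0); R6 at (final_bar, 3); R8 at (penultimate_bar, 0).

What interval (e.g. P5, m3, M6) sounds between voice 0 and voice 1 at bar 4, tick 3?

voice 0=G2 voice 1=D3 -> P5

P5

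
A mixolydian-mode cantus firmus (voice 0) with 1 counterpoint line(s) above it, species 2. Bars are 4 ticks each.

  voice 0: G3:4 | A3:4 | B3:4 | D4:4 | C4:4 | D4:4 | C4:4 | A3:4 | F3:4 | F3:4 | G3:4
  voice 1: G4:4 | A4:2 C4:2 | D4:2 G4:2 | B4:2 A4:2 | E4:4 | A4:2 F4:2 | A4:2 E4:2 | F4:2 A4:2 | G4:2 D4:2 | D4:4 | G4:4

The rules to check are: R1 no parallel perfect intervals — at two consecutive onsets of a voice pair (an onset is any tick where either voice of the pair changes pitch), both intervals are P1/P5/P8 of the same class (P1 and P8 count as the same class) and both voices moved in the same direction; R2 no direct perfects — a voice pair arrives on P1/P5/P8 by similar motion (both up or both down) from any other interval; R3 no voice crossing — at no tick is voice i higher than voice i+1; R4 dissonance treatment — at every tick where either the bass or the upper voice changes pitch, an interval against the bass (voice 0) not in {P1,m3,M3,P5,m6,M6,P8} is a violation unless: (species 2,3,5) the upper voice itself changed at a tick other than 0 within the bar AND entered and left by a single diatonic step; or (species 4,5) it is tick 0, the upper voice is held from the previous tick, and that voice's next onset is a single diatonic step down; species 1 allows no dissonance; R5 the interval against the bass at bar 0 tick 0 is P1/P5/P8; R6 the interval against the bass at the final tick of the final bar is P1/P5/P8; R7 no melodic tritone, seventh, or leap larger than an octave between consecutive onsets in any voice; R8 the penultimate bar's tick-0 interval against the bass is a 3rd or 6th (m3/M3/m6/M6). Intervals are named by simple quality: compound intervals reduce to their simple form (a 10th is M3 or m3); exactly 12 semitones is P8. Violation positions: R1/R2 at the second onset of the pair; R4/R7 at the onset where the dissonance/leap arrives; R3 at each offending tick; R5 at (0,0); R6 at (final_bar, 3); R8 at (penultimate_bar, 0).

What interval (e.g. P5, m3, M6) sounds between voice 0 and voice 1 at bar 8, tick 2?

M6

voice 0=F3 voice 1=D4 -> M6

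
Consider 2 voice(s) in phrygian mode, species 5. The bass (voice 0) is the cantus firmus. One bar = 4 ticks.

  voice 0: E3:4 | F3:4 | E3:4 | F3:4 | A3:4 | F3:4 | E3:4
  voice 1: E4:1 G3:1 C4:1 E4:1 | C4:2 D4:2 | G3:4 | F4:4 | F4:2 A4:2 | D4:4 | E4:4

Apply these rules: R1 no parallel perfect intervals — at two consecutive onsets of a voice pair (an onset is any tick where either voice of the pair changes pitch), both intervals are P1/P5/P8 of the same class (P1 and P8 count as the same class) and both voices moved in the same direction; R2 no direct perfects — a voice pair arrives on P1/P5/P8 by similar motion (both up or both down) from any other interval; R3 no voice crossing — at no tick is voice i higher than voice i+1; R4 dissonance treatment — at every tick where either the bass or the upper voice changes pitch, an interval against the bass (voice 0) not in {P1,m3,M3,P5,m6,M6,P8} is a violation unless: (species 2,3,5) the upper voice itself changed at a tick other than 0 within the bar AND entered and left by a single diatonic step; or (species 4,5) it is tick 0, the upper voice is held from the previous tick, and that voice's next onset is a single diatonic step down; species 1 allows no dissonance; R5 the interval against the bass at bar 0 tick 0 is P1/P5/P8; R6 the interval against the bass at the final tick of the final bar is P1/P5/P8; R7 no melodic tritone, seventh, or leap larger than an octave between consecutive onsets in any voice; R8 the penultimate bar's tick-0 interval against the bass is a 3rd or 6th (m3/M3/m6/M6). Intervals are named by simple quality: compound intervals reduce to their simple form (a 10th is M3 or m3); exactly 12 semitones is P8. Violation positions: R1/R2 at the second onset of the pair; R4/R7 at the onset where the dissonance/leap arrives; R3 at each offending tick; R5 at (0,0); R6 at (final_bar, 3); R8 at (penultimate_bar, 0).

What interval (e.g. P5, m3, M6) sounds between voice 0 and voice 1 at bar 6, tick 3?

P8

voice 0=E3 voice 1=E4 -> P8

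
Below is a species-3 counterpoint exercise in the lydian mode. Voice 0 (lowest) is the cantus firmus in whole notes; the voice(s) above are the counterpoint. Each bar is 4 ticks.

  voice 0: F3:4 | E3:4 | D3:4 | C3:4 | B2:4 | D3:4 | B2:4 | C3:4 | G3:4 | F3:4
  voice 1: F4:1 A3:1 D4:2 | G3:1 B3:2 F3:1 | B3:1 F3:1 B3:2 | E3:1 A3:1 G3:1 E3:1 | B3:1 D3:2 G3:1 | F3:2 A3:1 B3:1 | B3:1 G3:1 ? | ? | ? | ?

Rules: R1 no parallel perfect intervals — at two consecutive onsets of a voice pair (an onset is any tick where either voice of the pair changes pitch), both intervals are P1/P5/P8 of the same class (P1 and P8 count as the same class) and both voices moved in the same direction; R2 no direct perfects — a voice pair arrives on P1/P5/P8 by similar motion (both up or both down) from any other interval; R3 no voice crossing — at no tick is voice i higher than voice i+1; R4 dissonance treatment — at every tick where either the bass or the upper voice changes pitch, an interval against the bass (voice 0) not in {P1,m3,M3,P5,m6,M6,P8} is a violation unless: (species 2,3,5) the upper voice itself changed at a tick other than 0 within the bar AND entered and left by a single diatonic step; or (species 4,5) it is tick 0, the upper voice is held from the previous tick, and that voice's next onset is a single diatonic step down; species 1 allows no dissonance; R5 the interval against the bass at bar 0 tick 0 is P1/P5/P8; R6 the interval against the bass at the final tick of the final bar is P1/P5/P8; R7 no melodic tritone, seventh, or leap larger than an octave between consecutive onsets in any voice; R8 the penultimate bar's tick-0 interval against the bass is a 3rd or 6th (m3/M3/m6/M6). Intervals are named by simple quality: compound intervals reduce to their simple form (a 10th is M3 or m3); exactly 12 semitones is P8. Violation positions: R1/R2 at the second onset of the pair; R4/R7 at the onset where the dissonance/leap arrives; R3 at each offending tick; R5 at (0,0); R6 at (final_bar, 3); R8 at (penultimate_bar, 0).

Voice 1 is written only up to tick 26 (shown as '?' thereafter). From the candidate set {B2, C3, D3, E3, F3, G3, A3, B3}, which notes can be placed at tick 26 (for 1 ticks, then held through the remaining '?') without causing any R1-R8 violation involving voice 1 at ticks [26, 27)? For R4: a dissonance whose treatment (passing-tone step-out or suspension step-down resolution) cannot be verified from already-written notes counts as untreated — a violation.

B2: legal
C3: violates R4
D3: legal
E3: violates R4
F3: violates R4
G3: legal
A3: violates R4
B3: legal

{B2, B3, D3, G3}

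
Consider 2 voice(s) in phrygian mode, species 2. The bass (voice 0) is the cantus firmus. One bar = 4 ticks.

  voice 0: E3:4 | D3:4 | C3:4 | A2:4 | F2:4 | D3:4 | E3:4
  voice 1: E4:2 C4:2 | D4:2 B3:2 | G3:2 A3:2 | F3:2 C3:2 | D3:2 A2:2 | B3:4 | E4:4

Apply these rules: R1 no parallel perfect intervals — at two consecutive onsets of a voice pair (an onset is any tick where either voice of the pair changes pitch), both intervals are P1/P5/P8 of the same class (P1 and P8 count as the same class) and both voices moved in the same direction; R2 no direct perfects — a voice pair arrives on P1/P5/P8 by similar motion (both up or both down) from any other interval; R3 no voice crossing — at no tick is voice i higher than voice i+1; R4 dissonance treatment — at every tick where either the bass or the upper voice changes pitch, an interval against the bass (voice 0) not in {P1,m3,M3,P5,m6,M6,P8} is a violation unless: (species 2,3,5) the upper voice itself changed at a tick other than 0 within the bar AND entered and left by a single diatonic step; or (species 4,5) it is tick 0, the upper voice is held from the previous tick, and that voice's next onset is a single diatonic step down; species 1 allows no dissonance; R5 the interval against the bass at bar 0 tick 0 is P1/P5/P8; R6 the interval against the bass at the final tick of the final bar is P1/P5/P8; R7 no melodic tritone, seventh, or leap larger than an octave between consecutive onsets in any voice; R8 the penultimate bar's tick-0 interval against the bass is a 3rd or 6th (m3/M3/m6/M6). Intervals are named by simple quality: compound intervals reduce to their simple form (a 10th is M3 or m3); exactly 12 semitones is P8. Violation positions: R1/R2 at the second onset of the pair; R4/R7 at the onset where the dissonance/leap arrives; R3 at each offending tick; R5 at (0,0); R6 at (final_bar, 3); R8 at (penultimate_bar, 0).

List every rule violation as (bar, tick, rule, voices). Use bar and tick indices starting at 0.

(2, 0, R2, (0, 1))
(5, 0, R7, (1,))
(6, 0, R2, (0, 1))

bar 0: v0=E3 v1=E4 downbeat P8
bar 1: v0=D3 v1=D4 downbeat P8
bar 2: v0=C3 v1=G3 downbeat P5
bar 3: v0=A2 v1=F3 downbeat m6
bar 4: v0=F2 v1=D3 downbeat M6
bar 5: v0=D3 v1=B3 downbeat M6
bar 6: v0=E3 v1=E4 downbeat P8
  -> R2 @ bar 2 tick 0 v(0, 1): D3/B3 M6 -> C3/G3 P5 similar
  -> R7 @ bar 5 tick 0 v(1,): A2->B3 leap 14st
  -> R2 @ bar 6 tick 0 v(0, 1): D3/B3 M6 -> E3/E4 P8 similar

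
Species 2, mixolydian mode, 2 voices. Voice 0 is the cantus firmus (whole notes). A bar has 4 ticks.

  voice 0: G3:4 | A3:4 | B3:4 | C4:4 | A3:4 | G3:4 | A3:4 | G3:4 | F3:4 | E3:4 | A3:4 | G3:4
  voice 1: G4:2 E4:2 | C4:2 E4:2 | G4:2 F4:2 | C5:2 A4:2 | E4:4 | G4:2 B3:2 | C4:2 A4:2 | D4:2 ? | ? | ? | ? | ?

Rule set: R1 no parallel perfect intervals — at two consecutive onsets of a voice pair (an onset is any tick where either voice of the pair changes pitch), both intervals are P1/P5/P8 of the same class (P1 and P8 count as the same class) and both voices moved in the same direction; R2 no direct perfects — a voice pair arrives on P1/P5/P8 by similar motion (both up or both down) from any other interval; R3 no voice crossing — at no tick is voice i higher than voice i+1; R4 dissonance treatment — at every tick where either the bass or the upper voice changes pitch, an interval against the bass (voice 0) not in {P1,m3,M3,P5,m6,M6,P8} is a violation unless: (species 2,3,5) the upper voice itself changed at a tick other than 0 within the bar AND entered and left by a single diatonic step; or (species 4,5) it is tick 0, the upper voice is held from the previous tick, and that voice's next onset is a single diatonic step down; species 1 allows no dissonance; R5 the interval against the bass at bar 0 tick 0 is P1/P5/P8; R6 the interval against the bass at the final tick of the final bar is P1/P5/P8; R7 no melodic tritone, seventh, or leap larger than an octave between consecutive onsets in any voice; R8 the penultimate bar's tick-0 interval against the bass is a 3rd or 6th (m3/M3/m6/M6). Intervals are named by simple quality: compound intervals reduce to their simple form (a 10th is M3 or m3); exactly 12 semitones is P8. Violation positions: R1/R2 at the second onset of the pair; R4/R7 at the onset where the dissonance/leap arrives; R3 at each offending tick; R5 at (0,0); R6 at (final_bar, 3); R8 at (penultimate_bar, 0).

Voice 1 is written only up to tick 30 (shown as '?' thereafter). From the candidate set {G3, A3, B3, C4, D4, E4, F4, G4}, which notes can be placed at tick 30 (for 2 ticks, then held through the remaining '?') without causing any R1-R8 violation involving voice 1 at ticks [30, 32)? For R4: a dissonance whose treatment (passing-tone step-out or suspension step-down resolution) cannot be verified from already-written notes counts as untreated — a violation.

G3: legal
A3: violates R4
B3: legal
C4: violates R4
D4: legal
E4: legal
F4: violates R4
G4: legal

{B3, D4, E4, G3, G4}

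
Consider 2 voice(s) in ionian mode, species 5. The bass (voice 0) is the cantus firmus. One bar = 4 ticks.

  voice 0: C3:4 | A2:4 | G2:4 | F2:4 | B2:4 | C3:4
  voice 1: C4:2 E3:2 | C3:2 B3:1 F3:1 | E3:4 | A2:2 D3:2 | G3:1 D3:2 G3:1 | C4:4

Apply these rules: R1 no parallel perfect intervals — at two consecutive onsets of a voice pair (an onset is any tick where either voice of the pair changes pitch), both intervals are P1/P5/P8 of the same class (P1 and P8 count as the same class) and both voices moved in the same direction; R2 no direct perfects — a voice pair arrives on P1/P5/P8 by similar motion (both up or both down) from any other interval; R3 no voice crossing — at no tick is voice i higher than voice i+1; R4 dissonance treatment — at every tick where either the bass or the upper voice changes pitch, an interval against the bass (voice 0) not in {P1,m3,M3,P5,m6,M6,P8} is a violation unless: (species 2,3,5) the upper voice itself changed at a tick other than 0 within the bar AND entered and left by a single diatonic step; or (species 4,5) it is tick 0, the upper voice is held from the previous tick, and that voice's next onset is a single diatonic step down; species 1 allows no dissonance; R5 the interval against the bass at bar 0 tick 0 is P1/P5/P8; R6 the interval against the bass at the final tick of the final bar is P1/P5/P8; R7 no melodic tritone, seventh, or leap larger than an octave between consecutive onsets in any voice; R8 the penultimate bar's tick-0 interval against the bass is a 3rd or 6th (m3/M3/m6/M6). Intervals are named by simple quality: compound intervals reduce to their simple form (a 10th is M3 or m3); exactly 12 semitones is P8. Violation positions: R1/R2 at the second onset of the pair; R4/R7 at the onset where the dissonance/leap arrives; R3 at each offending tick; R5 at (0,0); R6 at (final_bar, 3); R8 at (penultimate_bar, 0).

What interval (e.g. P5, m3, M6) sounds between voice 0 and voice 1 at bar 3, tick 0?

voice 0=F2 voice 1=A2 -> M3

M3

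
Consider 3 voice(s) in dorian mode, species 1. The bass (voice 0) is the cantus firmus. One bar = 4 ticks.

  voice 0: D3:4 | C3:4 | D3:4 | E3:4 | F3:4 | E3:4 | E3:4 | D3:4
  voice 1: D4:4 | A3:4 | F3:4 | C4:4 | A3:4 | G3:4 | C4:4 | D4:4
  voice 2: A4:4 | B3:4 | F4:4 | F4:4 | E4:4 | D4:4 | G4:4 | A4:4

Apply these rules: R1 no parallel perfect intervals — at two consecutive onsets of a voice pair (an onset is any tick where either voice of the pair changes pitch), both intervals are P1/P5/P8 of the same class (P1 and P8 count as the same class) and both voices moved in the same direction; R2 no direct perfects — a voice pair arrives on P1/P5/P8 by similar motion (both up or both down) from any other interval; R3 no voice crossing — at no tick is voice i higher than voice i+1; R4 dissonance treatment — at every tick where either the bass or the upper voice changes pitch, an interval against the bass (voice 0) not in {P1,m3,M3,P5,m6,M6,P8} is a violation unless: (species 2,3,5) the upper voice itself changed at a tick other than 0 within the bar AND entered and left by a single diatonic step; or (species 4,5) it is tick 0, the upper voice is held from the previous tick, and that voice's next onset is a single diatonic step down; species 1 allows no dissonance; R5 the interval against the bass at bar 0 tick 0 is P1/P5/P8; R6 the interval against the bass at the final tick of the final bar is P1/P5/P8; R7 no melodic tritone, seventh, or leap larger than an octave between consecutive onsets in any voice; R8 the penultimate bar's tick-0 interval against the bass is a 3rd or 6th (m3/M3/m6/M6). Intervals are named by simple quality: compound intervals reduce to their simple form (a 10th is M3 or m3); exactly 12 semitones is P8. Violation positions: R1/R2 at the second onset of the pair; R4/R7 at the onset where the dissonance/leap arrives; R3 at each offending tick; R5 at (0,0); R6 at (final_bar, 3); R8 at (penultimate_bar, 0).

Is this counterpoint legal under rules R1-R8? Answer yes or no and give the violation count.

bar 0: v0=D3 v1=D4 v2=A4 (P5)
bar 1: v0=C3 v1=A3 v2=B3 (M7)
bar 2: v0=D3 v1=F3 v2=F4 (m3)
bar 3: v0=E3 v1=C4 v2=F4 (m2)
bar 4: v0=F3 v1=A3 v2=E4 (M7)
bar 5: v0=E3 v1=G3 v2=D4 (m7)
bar 6: v0=E3 v1=C4 v2=G4 (m3)
bar 7: v0=D3 v1=D4 v2=A4 (P5)
  R4 @ bar1.0: C3/B3 M7 untreated
  R7 @ bar1.0: A4->B3 leap 10st
  R7 @ bar2.0: B3->F4 leap 6st
  R4 @ bar3.0: E3/F4 m2 untreated
  R2 @ bar4.0: C4/F4 P4 -> A3/E4 P5 similar
  R4 @ bar4.0: F3/E4 M7 untreated
  R1 @ bar5.0: A3/E4 P5 -> G3/D4 P5 similar
  R4 @ bar5.0: E3/D4 m7 untreated
  R1 @ bar6.0: G3/D4 P5 -> C4/G4 P5 similar
  R1 @ bar7.0: C4/G4 P5 -> D4/A4 P5 similar

No (10 violations)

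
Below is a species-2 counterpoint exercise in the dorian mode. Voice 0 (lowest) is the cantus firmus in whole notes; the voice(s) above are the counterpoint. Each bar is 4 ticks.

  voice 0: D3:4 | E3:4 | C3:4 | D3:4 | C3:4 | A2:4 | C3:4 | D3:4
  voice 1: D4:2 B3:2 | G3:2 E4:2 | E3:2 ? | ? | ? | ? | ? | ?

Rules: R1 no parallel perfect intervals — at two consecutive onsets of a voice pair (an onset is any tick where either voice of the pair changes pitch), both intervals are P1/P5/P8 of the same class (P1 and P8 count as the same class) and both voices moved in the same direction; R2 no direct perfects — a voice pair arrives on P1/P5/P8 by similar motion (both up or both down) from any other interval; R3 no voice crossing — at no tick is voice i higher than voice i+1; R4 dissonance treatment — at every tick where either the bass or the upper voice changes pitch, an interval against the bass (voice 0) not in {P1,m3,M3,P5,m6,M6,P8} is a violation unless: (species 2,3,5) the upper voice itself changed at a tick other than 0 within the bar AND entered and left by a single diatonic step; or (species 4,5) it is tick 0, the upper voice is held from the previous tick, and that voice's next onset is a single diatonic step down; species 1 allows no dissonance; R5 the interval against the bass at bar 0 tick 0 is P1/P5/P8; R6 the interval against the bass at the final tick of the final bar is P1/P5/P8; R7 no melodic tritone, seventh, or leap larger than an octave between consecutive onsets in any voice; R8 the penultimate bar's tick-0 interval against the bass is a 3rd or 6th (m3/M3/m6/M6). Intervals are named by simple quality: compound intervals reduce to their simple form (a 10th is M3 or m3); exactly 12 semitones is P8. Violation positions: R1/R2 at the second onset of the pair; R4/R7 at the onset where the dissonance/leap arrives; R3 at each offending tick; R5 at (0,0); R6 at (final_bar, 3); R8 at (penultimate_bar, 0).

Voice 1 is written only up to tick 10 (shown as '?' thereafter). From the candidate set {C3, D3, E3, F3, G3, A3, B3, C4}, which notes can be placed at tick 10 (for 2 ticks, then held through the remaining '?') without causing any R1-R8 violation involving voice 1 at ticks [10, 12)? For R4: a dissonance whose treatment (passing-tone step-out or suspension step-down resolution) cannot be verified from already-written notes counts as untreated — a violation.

C3: legal
D3: violates R4
E3: legal
F3: violates R4
G3: legal
A3: legal
B3: violates R4
C4: legal

{A3, C3, C4, E3, G3}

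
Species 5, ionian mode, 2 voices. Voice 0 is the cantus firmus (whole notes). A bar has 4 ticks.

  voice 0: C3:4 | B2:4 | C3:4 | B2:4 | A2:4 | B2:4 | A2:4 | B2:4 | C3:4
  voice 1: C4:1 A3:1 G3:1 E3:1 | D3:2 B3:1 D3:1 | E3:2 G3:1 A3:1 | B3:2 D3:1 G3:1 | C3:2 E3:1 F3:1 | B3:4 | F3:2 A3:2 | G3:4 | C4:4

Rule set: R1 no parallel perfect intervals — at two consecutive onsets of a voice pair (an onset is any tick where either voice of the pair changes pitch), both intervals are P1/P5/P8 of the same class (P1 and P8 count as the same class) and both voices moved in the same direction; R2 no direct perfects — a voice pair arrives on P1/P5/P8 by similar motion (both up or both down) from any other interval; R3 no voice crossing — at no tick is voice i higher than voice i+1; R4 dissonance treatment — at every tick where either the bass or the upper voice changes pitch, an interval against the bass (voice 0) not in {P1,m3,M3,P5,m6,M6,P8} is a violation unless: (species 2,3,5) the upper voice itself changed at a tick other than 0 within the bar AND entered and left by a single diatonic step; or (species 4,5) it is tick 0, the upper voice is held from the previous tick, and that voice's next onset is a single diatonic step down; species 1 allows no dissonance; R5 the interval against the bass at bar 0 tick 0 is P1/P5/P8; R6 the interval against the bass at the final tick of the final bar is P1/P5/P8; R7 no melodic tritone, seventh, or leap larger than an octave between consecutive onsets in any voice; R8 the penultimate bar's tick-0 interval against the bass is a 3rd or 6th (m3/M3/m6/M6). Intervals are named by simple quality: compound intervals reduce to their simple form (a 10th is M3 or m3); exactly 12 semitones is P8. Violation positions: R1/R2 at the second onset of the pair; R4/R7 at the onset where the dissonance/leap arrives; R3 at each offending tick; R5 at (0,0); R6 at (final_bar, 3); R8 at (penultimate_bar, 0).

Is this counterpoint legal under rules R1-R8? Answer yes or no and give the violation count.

No (4 violations)

bar 0: v0=C3 v1=C4 (P8)
bar 1: v0=B2 v1=D3 (m3)
bar 2: v0=C3 v1=E3 (M3)
bar 3: v0=B2 v1=B3 (P8)
bar 4: v0=A2 v1=C3 (m3)
bar 5: v0=B2 v1=B3 (P8)
bar 6: v0=A2 v1=F3 (m6)
bar 7: v0=B2 v1=G3 (m6)
bar 8: v0=C3 v1=C4 (P8)
  R2 @ bar5.0: A2/F3 m6 -> B2/B3 P8 similar
  R7 @ bar5.0: F3->B3 leap 6st
  R7 @ bar6.0: B3->F3 leap 6st
  R2 @ bar8.0: B2/G3 m6 -> C3/C4 P8 similar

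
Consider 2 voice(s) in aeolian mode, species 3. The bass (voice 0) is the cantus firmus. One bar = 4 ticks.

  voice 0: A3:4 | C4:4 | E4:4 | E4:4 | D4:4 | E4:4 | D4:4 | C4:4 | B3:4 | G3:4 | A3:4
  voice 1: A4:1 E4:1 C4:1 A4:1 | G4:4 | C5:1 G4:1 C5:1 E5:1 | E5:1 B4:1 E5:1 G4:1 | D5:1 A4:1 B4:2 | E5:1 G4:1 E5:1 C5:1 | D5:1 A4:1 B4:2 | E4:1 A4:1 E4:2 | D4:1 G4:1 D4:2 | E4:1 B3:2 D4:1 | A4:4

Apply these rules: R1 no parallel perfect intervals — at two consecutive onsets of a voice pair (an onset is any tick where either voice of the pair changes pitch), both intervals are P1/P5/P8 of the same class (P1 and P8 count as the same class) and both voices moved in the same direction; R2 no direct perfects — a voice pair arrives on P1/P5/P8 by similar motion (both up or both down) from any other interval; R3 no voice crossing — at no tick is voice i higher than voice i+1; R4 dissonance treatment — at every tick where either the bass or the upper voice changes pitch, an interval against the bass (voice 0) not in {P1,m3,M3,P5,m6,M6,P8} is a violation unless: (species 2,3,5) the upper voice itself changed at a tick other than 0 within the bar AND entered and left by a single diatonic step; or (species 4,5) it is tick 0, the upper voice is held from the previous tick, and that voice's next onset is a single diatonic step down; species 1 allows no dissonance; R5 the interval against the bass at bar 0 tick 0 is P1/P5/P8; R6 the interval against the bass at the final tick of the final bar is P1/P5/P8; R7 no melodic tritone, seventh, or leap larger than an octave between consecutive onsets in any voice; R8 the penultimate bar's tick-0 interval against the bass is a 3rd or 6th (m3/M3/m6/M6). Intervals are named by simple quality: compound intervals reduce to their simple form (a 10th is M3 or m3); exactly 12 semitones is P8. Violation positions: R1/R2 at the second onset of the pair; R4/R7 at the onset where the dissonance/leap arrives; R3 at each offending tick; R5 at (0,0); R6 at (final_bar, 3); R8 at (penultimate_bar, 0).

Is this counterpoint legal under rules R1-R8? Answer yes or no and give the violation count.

No (2 violations)

bar 0: v0=A3 v1=A4 (P8)
bar 1: v0=C4 v1=G4 (P5)
bar 2: v0=E4 v1=C5 (m6)
bar 3: v0=E4 v1=E5 (P8)
bar 4: v0=D4 v1=D5 (P8)
bar 5: v0=E4 v1=E5 (P8)
bar 6: v0=D4 v1=D5 (P8)
bar 7: v0=C4 v1=E4 (M3)
bar 8: v0=B3 v1=D4 (m3)
bar 9: v0=G3 v1=E4 (M6)
bar 10: v0=A3 v1=A4 (P8)
  R2 @ bar5.0: D4/B4 M6 -> E4/E5 P8 similar
  R2 @ bar10.0: G3/D4 P5 -> A3/A4 P8 similar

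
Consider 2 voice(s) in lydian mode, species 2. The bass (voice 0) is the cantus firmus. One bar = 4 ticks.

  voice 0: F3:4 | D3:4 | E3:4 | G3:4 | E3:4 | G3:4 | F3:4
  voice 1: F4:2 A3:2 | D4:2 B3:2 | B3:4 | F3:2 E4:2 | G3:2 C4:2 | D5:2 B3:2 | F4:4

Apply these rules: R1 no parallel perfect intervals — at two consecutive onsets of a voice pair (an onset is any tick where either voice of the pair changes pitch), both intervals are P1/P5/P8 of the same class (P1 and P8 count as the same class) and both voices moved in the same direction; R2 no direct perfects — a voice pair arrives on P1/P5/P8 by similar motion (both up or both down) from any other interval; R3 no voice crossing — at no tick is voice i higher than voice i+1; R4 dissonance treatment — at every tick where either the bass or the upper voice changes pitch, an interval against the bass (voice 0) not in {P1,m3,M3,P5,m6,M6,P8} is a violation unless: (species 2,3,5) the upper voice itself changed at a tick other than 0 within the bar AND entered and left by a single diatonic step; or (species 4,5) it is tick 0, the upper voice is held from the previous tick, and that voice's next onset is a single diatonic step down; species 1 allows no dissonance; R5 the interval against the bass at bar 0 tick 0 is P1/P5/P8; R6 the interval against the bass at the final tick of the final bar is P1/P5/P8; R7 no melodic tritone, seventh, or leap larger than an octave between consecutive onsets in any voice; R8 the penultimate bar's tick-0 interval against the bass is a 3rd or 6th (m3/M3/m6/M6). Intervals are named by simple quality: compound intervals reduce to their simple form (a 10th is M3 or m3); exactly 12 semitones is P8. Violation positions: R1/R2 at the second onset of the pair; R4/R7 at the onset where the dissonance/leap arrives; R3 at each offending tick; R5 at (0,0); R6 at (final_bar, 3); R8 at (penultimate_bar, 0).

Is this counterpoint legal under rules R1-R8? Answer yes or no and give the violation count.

No (10 violations)

bar 0: v0=F3 v1=F4 (P8)
bar 1: v0=D3 v1=D4 (P8)
bar 2: v0=E3 v1=B3 (P5)
bar 3: v0=G3 v1=F3 (M2)
bar 4: v0=E3 v1=G3 (m3)
bar 5: v0=G3 v1=D5 (P5)
bar 6: v0=F3 v1=F4 (P8)
  R3 @ bar3.0: G3 above F3
  R4 @ bar3.0: G3/F3 M2 untreated
  R7 @ bar3.0: B3->F3 leap 6st
  R3 @ bar3.1: G3 above F3
  R7 @ bar3.2: F3->E4 leap 11st
  R2 @ bar5.0: E3/C4 m6 -> G3/D5 P5 similar
  R7 @ bar5.0: C4->D5 leap 14st
  R8 @ bar5.0: penult P5 not 3rd/6th
  R7 @ bar5.2: D5->B3 leap 15st
  R7 @ bar6.0: B3->F4 leap 6st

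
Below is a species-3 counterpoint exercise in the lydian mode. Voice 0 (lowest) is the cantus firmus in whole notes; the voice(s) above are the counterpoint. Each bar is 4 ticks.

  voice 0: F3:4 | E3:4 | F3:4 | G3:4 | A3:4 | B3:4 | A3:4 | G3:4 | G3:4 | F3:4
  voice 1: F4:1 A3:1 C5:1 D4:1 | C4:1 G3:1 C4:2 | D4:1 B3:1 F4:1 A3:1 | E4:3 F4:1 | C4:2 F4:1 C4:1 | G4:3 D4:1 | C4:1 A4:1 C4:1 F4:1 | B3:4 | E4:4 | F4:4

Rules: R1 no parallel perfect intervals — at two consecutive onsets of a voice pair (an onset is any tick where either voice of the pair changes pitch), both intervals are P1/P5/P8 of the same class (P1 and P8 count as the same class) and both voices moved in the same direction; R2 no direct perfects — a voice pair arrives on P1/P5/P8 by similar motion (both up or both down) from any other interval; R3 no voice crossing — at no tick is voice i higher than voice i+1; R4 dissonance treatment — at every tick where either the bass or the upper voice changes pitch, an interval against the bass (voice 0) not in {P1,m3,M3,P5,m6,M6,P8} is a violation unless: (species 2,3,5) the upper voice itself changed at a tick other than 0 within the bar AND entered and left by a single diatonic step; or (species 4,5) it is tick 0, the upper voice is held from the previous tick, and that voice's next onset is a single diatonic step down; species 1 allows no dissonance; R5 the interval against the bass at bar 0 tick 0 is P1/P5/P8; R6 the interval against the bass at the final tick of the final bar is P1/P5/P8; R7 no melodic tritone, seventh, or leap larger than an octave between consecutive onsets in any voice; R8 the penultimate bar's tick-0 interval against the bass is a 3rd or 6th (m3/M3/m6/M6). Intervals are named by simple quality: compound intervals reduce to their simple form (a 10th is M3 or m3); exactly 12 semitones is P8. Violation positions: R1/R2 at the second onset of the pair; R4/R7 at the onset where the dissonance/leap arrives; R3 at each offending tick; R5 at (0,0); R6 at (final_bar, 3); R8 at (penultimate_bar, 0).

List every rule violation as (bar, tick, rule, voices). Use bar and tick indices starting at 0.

(0, 2, R7, (1,))
(0, 3, R7, (1,))
(2, 1, R4, (0, 1))
(2, 2, R7, (1,))
(3, 3, R4, (0, 1))
(7, 0, R7, (1,))

bar 0: v0=F3 v1=F4 downbeat P8
bar 1: v0=E3 v1=C4 downbeat m6
bar 2: v0=F3 v1=D4 downbeat M6
bar 3: v0=G3 v1=E4 downbeat M6
bar 4: v0=A3 v1=C4 downbeat m3
bar 5: v0=B3 v1=G4 downbeat m6
bar 6: v0=A3 v1=C4 downbeat m3
bar 7: v0=G3 v1=B3 downbeat M3
bar 8: v0=G3 v1=E4 downbeat M6
bar 9: v0=F3 v1=F4 downbeat P8
  -> R7 @ bar 0 tick 2 v(1,): A3->C5 leap 15st
  -> R7 @ bar 0 tick 3 v(1,): C5->D4 leap 10st
  -> R4 @ bar 2 tick 1 v(0, 1): F3/B3 TT untreated
  -> R7 @ bar 2 tick 2 v(1,): B3->F4 leap 6st
  -> R4 @ bar 3 tick 3 v(0, 1): G3/F4 m7 untreated
  -> R7 @ bar 7 tick 0 v(1,): F4->B3 leap 6st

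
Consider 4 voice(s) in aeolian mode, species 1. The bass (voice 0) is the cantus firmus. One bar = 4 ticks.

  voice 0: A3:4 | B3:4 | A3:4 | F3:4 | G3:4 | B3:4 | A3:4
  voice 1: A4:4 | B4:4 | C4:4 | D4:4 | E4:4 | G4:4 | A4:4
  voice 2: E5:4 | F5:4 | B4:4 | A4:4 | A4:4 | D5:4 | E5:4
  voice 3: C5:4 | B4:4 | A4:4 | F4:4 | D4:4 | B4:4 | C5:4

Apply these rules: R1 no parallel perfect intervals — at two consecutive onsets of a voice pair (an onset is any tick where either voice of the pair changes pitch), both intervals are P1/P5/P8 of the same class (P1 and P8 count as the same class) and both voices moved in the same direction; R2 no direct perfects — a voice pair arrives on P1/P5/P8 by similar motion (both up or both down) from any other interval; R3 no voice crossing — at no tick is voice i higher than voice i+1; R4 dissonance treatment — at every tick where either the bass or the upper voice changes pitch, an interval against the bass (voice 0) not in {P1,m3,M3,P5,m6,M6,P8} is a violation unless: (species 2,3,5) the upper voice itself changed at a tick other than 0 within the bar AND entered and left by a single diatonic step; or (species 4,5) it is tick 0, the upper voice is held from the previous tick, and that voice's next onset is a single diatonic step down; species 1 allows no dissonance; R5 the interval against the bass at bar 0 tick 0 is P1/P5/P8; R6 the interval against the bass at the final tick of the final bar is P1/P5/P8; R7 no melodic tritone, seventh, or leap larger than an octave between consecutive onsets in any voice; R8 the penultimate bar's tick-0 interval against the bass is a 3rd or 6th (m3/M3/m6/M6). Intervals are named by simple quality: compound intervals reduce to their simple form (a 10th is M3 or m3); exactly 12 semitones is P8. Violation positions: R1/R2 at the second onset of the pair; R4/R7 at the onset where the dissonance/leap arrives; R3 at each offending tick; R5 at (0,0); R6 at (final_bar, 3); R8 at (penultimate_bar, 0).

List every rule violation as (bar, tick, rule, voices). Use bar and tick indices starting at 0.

(0, 0, R3, (2, 3))
(0, 0, R5, (0, 3))
(0, 1, R3, (2, 3))
(0, 2, R3, (2, 3))
(0, 3, R3, (2, 3))
(1, 0, R1, (0, 1))
(1, 0, R3, (2, 3))
(1, 0, R4, (0, 2))
(1, 1, R3, (2, 3))
(1, 2, R3, (2, 3))
(1, 3, R3, (2, 3))
(2, 0, R1, (0, 3))
(2, 0, R3, (2, 3))
(2, 0, R4, (0, 2))
(2, 0, R7, (1,))
(2, 0, R7, (2,))
(2, 1, R3, (2, 3))
(2, 2, R3, (2, 3))
(2, 3, R3, (2, 3))
(3, 0, R1, (0, 3))
(3, 0, R3, (2, 3))
(3, 1, R3, (2, 3))
(3, 2, R3, (2, 3))
(3, 3, R3, (2, 3))
(4, 0, R3, (2, 3))
(4, 0, R4, (0, 2))
(4, 1, R3, (2, 3))
(4, 2, R3, (2, 3))
(4, 3, R3, (2, 3))
(5, 0, R2, (0, 3))
(5, 0, R2, (1, 2))
(5, 0, R3, (2, 3))
(5, 0, R8, (0, 3))
(5, 1, R3, (2, 3))
(5, 2, R3, (2, 3))
(5, 3, R3, (2, 3))
(6, 0, R1, (1, 2))
(6, 0, R3, (2, 3))
(6, 1, R3, (2, 3))
(6, 2, R3, (2, 3))
(6, 3, R3, (2, 3))
(6, 3, R6, (0, 3))

bar 0: v0=A3 v1=A4 v2=E5 v3=C5 downbeat m3
bar 1: v0=B3 v1=B4 v2=F5 v3=B4 downbeat P8
bar 2: v0=A3 v1=C4 v2=B4 v3=A4 downbeat P8
bar 3: v0=F3 v1=D4 v2=A4 v3=F4 downbeat P8
bar 4: v0=G3 v1=E4 v2=A4 v3=D4 downbeat P5
bar 5: v0=B3 v1=G4 v2=D5 v3=B4 downbeat P8
bar 6: v0=A3 v1=A4 v2=E5 v3=C5 downbeat m3
  -> R3 @ bar 0 tick 0 v(2, 3): E5 above C5
  -> R5 @ bar 0 tick 0 v(0, 3): opens on m3
  -> R3 @ bar 0 tick 1 v(2, 3): E5 above C5
  -> R3 @ bar 0 tick 2 v(2, 3): E5 above C5
  -> R3 @ bar 0 tick 3 v(2, 3): E5 above C5
  -> R1 @ bar 1 tick 0 v(0, 1): A3/A4 P8 -> B3/B4 P8 similar
  -> R3 @ bar 1 tick 0 v(2, 3): F5 above B4
  -> R4 @ bar 1 tick 0 v(0, 2): B3/F5 TT untreated
  -> R3 @ bar 1 tick 1 v(2, 3): F5 above B4
  -> R3 @ bar 1 tick 2 v(2, 3): F5 above B4
  -> R3 @ bar 1 tick 3 v(2, 3): F5 above B4
  -> R1 @ bar 2 tick 0 v(0, 3): B3/B4 P8 -> A3/A4 P8 similar
  -> R3 @ bar 2 tick 0 v(2, 3): B4 above A4
  -> R4 @ bar 2 tick 0 v(0, 2): A3/B4 M2 untreated
  -> R7 @ bar 2 tick 0 v(1,): B4->C4 leap 11st
  -> R7 @ bar 2 tick 0 v(2,): F5->B4 leap 6st
  -> R3 @ bar 2 tick 1 v(2, 3): B4 above A4
  -> R3 @ bar 2 tick 2 v(2, 3): B4 above A4
  -> R3 @ bar 2 tick 3 v(2, 3): B4 above A4
  -> R1 @ bar 3 tick 0 v(0, 3): A3/A4 P8 -> F3/F4 P8 similar
  -> R3 @ bar 3 tick 0 v(2, 3): A4 above F4
  -> R3 @ bar 3 tick 1 v(2, 3): A4 above F4
  -> R3 @ bar 3 tick 2 v(2, 3): A4 above F4
  -> R3 @ bar 3 tick 3 v(2, 3): A4 above F4
  -> R3 @ bar 4 tick 0 v(2, 3): A4 above D4
  -> R4 @ bar 4 tick 0 v(0, 2): G3/A4 M2 untreated
  -> R3 @ bar 4 tick 1 v(2, 3): A4 above D4
  -> R3 @ bar 4 tick 2 v(2, 3): A4 above D4
  -> R3 @ bar 4 tick 3 v(2, 3): A4 above D4
  -> R2 @ bar 5 tick 0 v(0, 3): G3/D4 P5 -> B3/B4 P8 similar
  -> R2 @ bar 5 tick 0 v(1, 2): E4/A4 P4 -> G4/D5 P5 similar
  -> R3 @ bar 5 tick 0 v(2, 3): D5 above B4
  -> R8 @ bar 5 tick 0 v(0, 3): penult P8 not 3rd/6th
  -> R3 @ bar 5 tick 1 v(2, 3): D5 above B4
  -> R3 @ bar 5 tick 2 v(2, 3): D5 above B4
  -> R3 @ bar 5 tick 3 v(2, 3): D5 above B4
  -> R1 @ bar 6 tick 0 v(1, 2): G4/D5 P5 -> A4/E5 P5 similar
  -> R3 @ bar 6 tick 0 v(2, 3): E5 above C5
  -> R3 @ bar 6 tick 1 v(2, 3): E5 above C5
  -> R3 @ bar 6 tick 2 v(2, 3): E5 above C5
  -> R3 @ bar 6 tick 3 v(2, 3): E5 above C5
  -> R6 @ bar 6 tick 3 v(0, 3): closes on m3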